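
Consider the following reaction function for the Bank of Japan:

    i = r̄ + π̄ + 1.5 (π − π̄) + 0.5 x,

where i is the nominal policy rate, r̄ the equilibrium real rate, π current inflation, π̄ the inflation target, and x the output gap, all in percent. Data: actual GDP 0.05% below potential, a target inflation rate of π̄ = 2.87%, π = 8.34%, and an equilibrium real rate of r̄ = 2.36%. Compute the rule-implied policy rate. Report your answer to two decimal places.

13.41%

Output 0.05% below potential → x = -0.05.
i = 2.36 + 2.87 + 1.5 × (8.34 − 2.87) + 0.5 × (-0.05)
   = 2.36 + 2.87 + 8.205 − 0.025 = 13.41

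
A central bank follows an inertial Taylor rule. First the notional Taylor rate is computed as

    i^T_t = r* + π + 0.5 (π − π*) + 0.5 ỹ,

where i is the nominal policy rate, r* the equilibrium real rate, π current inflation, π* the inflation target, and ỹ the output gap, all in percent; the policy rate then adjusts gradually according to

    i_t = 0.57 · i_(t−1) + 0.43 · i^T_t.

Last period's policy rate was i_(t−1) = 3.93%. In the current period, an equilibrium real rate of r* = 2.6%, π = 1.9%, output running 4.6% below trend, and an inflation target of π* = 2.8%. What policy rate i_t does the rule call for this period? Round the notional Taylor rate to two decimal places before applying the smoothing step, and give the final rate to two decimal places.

Output 4.6% below potential → ỹ = -4.6.
i^T_t = 2.6 + 1.9 + 0.5 × (1.9 − 2.8) + 0.5 × (-4.6)
   = 2.6 + 1.9 − 0.45 − 2.3 = 1.75
i_t = 0.57 × 3.93 + 0.43 × 1.75 = 2.2401 + 0.7525 = 2.99

2.99%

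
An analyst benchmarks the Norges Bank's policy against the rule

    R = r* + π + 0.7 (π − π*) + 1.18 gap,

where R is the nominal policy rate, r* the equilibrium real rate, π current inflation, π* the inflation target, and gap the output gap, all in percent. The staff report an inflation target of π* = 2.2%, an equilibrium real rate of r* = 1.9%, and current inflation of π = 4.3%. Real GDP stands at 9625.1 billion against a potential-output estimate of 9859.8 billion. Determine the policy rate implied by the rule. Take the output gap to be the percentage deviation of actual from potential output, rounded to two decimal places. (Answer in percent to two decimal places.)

4.86%

Output gap = 100 × (9625.1 − 9859.8) / 9859.8 = -2.38%.
R = 1.90 + 4.30 + 0.7 × (4.30 − 2.20) + 1.18 × (-2.38)
   = 1.90 + 4.3 + 1.47 − 2.8084 = 4.86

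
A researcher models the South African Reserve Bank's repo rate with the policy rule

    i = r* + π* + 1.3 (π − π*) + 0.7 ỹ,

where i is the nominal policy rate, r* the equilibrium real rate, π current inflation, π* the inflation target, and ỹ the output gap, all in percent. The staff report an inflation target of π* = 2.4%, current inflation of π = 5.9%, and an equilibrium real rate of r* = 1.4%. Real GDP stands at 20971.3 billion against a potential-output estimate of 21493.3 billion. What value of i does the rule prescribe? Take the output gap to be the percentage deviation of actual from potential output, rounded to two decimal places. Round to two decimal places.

6.65%

Output gap = 100 × (20971.3 − 21493.3) / 21493.3 = -2.43%.
i = 1.40 + 2.40 + 1.3 × (5.90 − 2.40) + 0.7 × (-2.43)
   = 1.40 + 2.4 + 4.55 − 1.701 = 6.65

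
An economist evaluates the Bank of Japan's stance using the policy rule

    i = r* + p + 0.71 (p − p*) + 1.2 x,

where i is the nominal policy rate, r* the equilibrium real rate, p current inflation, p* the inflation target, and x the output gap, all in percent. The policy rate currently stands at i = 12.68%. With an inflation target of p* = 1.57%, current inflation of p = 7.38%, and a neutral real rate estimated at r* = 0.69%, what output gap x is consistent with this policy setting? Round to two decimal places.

1.2 x = 12.68 − 0.69 − 7.38 − 0.71 × (7.38 − 1.57) = 0.4849
x = 0.4849 / 1.2 = 0.40

0.40%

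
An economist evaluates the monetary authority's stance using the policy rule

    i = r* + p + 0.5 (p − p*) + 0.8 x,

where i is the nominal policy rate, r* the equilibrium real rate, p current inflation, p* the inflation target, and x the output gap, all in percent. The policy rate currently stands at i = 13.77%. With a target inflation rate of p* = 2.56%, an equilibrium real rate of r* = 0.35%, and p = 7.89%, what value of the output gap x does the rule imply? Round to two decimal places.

3.58%

0.8 x = 13.77 − 0.35 − 7.89 − 0.5 × (7.89 − 2.56) = 2.865
x = 2.865 / 0.8 = 3.58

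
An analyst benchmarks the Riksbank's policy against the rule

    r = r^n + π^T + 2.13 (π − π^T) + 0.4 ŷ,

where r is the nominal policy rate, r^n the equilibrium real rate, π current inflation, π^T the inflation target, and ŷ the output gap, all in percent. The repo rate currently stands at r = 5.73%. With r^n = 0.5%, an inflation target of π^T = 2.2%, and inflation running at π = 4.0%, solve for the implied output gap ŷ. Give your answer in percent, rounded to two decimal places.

0.4 ŷ = 5.73 − 0.5 − 2.2 − 2.13 × (4.0 − 2.2) = -0.804
ŷ = -0.804 / 0.4 = -2.01

-2.01%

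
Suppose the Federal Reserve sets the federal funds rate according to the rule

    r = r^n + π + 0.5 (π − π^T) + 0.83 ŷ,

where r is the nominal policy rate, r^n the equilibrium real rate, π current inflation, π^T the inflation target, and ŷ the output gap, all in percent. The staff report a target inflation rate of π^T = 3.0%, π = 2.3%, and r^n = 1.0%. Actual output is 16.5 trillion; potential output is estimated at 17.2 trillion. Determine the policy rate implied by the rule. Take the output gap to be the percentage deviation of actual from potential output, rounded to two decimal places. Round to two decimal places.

-0.43%

Output gap = 100 × (16.5 − 17.2) / 17.2 = -4.07%.
r = 1.00 + 2.30 + 0.5 × (2.30 − 3.00) + 0.83 × (-4.07)
   = 1.00 + 2.3 − 0.35 − 3.3781 = -0.43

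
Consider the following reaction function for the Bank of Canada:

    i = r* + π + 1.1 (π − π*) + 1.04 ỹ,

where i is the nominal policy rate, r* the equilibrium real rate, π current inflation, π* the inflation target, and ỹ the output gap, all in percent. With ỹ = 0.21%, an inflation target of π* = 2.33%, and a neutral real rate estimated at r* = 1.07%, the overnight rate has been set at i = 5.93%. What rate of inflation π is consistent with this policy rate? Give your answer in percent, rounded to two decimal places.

Collecting π: i = r* + (1 + 1.1) π − 1.1 π* + 1.04 ỹ
2.1 π = 5.93 − 1.07 + 1.1 × 2.33 − 1.04 × 0.21 = 7.2046
π = 7.2046 / 2.1 = 3.43

3.43%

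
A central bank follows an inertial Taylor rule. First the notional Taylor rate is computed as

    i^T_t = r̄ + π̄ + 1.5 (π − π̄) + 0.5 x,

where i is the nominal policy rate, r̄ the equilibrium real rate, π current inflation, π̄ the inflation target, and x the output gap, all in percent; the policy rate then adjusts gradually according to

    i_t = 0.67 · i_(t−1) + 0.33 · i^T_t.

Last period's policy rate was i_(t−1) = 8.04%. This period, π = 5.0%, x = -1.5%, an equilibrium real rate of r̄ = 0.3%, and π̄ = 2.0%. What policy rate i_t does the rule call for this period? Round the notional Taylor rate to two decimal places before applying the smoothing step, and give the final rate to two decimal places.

7.38%

i^T_t = 0.3 + 2.0 + 1.5 × (5.0 − 2.0) + 0.5 × (-1.5)
   = 0.3 + 2 + 4.5 − 0.75 = 6.05
i_t = 0.67 × 8.04 + 0.33 × 6.05 = 5.3868 + 1.9965 = 7.38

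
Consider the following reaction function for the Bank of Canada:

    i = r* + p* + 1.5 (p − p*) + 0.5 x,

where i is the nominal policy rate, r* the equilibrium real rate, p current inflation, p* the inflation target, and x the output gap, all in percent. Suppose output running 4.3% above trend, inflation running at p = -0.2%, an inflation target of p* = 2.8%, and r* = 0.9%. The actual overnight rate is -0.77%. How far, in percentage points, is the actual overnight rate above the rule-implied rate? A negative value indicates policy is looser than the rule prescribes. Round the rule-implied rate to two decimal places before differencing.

-2.12 pp

Output 4.3% above potential → x = 4.3.
i = 0.9 + 2.8 + 1.5 × (-0.2 − 2.8) + 0.5 × 4.3
   = 0.9 + 2.8 − 4.5 + 2.15 = 1.35
Deviation = -0.77 − 1.35 = -2.12 pp.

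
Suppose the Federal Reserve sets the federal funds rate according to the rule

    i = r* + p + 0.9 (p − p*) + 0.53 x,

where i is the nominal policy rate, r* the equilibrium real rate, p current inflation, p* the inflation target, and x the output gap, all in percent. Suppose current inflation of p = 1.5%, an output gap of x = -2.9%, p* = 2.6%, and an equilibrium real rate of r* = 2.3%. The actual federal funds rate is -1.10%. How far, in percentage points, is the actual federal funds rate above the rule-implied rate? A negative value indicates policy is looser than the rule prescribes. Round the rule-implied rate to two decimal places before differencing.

-2.37 pp

i = 2.3 + 1.5 + 0.9 × (1.5 − 2.6) + 0.53 × (-2.9)
   = 2.3 + 1.5 − 0.99 − 1.537 = 1.27
Deviation = -1.10 − 1.27 = -2.37 pp.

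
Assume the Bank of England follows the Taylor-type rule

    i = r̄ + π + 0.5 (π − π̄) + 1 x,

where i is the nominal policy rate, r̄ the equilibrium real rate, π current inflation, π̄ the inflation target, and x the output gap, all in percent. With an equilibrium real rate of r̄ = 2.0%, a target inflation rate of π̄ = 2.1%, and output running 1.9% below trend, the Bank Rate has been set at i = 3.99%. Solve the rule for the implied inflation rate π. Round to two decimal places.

Output 1.9% below potential → x = -1.9.
Collecting π: i = r̄ + (1 + 0.5) π − 0.5 π̄ + 1 x
1.5 π = 3.99 − 2.0 + 0.5 × 2.1 − 1 × (-1.9) = 4.94
π = 4.94 / 1.5 = 3.29

3.29%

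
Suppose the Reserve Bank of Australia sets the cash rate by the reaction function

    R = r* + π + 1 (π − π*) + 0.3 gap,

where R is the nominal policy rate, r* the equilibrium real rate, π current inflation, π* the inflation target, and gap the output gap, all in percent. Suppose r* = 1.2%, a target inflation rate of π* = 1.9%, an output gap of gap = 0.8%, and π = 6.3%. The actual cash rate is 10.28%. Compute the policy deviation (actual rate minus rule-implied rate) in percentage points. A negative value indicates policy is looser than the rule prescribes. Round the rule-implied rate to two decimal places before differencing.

-1.86 pp

R = 1.2 + 6.3 + 1 × (6.3 − 1.9) + 0.3 × 0.8
   = 1.2 + 6.3 + 4.4 + 0.24 = 12.14
Deviation = 10.28 − 12.14 = -1.86 pp.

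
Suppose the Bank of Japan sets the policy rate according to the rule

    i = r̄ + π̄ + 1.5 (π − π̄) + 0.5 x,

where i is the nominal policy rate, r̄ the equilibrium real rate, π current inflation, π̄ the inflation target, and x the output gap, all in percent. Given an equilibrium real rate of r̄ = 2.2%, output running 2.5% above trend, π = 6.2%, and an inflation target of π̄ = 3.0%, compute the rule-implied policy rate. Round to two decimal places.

11.25%

Output 2.5% above potential → x = 2.5.
i = 2.2 + 3.0 + 1.5 × (6.2 − 3.0) + 0.5 × 2.5
   = 2.2 + 3 + 4.8 + 1.25 = 11.25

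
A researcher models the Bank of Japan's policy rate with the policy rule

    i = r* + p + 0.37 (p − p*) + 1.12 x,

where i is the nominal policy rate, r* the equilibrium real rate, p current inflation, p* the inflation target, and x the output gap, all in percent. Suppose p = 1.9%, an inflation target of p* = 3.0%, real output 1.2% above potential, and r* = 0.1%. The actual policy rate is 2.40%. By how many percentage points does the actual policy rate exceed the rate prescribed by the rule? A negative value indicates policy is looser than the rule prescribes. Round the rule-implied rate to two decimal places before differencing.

Output 1.2% above potential → x = 1.2.
i = 0.1 + 1.9 + 0.37 × (1.9 − 3.0) + 1.12 × 1.2
   = 0.1 + 1.9 − 0.407 + 1.344 = 2.94
Deviation = 2.40 − 2.94 = -0.54 pp.

-0.54 pp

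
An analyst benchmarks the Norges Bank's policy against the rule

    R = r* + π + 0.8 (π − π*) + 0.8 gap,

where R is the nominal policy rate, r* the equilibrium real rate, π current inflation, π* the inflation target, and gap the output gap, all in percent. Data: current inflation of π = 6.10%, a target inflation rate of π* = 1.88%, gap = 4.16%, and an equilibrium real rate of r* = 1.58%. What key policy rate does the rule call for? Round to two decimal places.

R = 1.58 + 6.10 + 0.8 × (6.10 − 1.88) + 0.8 × 4.16
   = 1.58 + 6.1 + 3.376 + 3.328 = 14.38

14.38%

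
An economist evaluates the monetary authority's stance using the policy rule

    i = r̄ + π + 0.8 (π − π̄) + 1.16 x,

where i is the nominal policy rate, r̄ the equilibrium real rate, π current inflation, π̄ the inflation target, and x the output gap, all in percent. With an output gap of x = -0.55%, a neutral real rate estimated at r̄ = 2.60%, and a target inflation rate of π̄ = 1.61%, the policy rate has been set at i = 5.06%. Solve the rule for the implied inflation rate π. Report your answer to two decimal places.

2.44%

Collecting π: i = r̄ + (1 + 0.8) π − 0.8 π̄ + 1.16 x
1.8 π = 5.06 − 2.60 + 0.8 × 1.61 − 1.16 × (-0.55) = 4.386
π = 4.386 / 1.8 = 2.44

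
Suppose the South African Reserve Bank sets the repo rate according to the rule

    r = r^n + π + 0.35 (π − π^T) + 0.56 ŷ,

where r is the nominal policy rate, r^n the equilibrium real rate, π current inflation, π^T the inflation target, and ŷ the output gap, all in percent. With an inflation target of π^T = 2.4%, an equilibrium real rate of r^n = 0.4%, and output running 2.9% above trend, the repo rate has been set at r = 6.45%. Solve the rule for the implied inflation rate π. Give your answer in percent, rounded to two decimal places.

Output 2.9% above potential → ŷ = 2.9.
Collecting π: r = r^n + (1 + 0.35) π − 0.35 π^T + 0.56 ŷ
1.35 π = 6.45 − 0.4 + 0.35 × 2.4 − 0.56 × 2.9 = 5.266
π = 5.266 / 1.35 = 3.90

3.90%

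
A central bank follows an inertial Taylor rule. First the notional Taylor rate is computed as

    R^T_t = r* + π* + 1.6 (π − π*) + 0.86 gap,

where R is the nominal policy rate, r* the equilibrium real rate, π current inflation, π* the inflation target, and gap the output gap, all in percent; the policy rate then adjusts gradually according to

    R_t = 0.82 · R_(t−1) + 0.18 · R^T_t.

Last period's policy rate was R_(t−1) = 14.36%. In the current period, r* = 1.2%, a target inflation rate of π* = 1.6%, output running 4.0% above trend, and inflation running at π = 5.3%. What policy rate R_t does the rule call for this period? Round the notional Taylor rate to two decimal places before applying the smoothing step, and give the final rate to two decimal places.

Output 4.0% above potential → gap = 4.0.
R^T_t = 1.2 + 1.6 + 1.6 × (5.3 − 1.6) + 0.86 × 4.0
   = 1.2 + 1.6 + 5.92 + 3.44 = 12.16
R_t = 0.82 × 14.36 + 0.18 × 12.16 = 11.7752 + 2.1888 = 13.96

13.96%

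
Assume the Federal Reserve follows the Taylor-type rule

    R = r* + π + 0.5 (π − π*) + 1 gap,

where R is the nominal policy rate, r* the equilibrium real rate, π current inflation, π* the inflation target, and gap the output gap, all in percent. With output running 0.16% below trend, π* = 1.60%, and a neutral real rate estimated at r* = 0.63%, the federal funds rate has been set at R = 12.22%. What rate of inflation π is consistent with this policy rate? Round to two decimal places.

8.37%

Output 0.16% below potential → gap = -0.16.
Collecting π: R = r* + (1 + 0.5) π − 0.5 π* + 1 gap
1.5 π = 12.22 − 0.63 + 0.5 × 1.60 − 1 × (-0.16) = 12.55
π = 12.55 / 1.5 = 8.37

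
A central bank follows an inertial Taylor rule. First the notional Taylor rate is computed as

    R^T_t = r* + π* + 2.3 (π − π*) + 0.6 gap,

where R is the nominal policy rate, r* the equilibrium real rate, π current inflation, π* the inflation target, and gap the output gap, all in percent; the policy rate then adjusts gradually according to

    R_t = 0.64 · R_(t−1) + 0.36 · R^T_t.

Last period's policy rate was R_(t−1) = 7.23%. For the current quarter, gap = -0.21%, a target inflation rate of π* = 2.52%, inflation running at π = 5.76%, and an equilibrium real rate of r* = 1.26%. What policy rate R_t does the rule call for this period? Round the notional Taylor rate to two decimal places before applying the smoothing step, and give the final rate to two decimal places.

8.63%

R^T_t = 1.26 + 2.52 + 2.3 × (5.76 − 2.52) + 0.6 × (-0.21)
   = 1.26 + 2.52 + 7.452 − 0.126 = 11.11
R_t = 0.64 × 7.23 + 0.36 × 11.11 = 4.6272 + 3.9996 = 8.63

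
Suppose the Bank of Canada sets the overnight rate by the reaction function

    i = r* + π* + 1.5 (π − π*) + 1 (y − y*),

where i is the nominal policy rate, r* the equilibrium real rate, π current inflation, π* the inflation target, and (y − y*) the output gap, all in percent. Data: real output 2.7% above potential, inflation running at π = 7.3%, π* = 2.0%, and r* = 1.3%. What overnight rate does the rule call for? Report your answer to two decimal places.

13.95%

Output 2.7% above potential → (y − y*) = 2.7.
i = 1.3 + 2.0 + 1.5 × (7.3 − 2.0) + 1 × 2.7
   = 1.3 + 2 + 7.95 + 2.7 = 13.95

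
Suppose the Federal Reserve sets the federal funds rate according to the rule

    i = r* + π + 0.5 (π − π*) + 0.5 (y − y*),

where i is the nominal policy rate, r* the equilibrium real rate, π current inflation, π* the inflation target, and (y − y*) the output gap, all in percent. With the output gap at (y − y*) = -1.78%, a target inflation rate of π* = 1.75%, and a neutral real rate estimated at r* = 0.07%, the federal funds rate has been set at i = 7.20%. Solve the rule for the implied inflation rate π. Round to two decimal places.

Collecting π: i = r* + (1 + 0.5) π − 0.5 π* + 0.5 (y − y*)
1.5 π = 7.20 − 0.07 + 0.5 × 1.75 − 0.5 × (-1.78) = 8.895
π = 8.895 / 1.5 = 5.93

5.93%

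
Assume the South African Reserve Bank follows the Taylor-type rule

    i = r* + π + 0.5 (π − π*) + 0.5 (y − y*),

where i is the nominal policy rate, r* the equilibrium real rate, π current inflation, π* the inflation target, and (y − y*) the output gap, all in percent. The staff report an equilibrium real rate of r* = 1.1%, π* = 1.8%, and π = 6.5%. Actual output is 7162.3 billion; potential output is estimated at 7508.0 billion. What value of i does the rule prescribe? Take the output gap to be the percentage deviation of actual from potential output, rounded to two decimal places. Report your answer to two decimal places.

Output gap = 100 × (7162.3 − 7508.0) / 7508.0 = -4.60%.
i = 1.10 + 6.50 + 0.5 × (6.50 − 1.80) + 0.5 × (-4.60)
   = 1.10 + 6.5 + 2.35 − 2.3 = 7.65

7.65%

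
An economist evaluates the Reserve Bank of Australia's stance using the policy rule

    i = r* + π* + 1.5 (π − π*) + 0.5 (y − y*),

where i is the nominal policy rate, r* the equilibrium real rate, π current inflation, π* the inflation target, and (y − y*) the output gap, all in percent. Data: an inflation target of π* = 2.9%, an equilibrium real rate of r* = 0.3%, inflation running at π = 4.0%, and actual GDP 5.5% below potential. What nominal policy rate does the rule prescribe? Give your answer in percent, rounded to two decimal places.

2.10%

Output 5.5% below potential → (y − y*) = -5.5.
i = 0.3 + 2.9 + 1.5 × (4.0 − 2.9) + 0.5 × (-5.5)
   = 0.3 + 2.9 + 1.65 − 2.75 = 2.10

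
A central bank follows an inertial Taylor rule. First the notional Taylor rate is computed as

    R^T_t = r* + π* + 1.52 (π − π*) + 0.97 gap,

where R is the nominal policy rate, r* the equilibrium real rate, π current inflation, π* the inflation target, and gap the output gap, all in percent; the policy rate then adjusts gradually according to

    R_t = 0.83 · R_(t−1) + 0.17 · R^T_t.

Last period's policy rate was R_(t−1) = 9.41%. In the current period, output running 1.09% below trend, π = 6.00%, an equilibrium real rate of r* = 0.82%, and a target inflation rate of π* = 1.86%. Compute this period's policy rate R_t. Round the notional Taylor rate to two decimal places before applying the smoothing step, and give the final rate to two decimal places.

Output 1.09% below potential → gap = -1.09.
R^T_t = 0.82 + 1.86 + 1.52 × (6.00 − 1.86) + 0.97 × (-1.09)
   = 0.82 + 1.86 + 6.2928 − 1.0573 = 7.92
R_t = 0.83 × 9.41 + 0.17 × 7.92 = 7.8103 + 1.3464 = 9.16

9.16%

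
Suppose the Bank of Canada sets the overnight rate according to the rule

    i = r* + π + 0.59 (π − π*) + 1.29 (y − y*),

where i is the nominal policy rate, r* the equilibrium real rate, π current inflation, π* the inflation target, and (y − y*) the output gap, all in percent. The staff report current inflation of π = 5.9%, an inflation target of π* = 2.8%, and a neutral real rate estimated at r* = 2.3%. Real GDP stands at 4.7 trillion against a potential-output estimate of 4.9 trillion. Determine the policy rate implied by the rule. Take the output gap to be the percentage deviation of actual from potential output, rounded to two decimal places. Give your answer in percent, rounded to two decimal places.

Output gap = 100 × (4.7 − 4.9) / 4.9 = -4.08%.
i = 2.30 + 5.90 + 0.59 × (5.90 − 2.80) + 1.29 × (-4.08)
   = 2.30 + 5.9 + 1.829 − 5.2632 = 4.77

4.77%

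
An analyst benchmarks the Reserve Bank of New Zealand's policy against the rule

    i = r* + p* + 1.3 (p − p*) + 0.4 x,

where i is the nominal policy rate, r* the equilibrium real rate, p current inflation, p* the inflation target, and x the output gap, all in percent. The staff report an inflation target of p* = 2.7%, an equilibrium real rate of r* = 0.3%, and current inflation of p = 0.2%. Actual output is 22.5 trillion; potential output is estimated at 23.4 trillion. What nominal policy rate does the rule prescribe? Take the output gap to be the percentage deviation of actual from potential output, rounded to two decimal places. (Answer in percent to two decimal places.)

Output gap = 100 × (22.5 − 23.4) / 23.4 = -3.85%.
i = 0.30 + 2.70 + 1.3 × (0.20 − 2.70) + 0.4 × (-3.85)
   = 0.30 + 2.7 − 3.25 − 1.54 = -1.79

-1.79%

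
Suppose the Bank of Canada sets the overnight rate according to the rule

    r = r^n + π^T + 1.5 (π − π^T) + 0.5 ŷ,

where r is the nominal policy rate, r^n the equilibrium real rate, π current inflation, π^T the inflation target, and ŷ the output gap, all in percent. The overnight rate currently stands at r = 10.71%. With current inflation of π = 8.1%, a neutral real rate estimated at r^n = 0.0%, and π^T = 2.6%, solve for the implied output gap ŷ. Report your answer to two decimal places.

-0.28%

0.5 ŷ = 10.71 − 0.0 − 2.6 − 1.5 × (8.1 − 2.6) = -0.14
ŷ = -0.14 / 0.5 = -0.28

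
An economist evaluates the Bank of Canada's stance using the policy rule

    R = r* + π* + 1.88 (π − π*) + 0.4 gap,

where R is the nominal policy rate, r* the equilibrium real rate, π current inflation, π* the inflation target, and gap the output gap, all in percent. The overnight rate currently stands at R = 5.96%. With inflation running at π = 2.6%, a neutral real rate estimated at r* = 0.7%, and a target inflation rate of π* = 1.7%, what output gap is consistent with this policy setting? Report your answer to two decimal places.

4.67%

0.4 gap = 5.96 − 0.7 − 1.7 − 1.88 × (2.6 − 1.7) = 1.868
gap = 1.868 / 0.4 = 4.67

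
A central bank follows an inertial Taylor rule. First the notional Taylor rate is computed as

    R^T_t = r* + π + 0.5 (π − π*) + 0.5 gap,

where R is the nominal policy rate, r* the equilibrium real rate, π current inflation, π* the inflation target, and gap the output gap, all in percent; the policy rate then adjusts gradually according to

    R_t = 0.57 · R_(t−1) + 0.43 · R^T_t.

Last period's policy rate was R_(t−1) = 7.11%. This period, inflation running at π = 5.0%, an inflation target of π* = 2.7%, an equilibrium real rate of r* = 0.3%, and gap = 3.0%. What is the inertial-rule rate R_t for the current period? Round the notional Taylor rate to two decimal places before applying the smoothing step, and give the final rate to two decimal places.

R^T_t = 0.3 + 5.0 + 0.5 × (5.0 − 2.7) + 0.5 × 3.0
   = 0.3 + 5 + 1.15 + 1.5 = 7.95
R_t = 0.57 × 7.11 + 0.43 × 7.95 = 4.0527 + 3.4185 = 7.47

7.47%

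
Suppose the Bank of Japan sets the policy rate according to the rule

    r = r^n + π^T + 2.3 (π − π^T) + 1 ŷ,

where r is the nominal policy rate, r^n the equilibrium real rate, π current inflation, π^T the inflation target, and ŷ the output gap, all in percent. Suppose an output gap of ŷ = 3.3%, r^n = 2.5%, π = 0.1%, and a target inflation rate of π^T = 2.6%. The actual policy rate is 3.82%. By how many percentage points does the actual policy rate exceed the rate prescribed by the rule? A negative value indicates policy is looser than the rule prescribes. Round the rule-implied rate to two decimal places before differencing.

r = 2.5 + 2.6 + 2.3 × (0.1 − 2.6) + 1 × 3.3
   = 2.5 + 2.6 − 5.75 + 3.3 = 2.65
Deviation = 3.82 − 2.65 = 1.17 pp.

1.17 pp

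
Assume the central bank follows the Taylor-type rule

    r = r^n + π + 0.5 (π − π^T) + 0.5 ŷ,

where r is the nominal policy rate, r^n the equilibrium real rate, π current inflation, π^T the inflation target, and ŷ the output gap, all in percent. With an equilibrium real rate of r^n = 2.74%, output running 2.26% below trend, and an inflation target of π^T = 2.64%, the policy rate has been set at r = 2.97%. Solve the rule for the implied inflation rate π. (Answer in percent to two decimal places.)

1.79%

Output 2.26% below potential → ŷ = -2.26.
Collecting π: r = r^n + (1 + 0.5) π − 0.5 π^T + 0.5 ŷ
1.5 π = 2.97 − 2.74 + 0.5 × 2.64 − 0.5 × (-2.26) = 2.68
π = 2.68 / 1.5 = 1.79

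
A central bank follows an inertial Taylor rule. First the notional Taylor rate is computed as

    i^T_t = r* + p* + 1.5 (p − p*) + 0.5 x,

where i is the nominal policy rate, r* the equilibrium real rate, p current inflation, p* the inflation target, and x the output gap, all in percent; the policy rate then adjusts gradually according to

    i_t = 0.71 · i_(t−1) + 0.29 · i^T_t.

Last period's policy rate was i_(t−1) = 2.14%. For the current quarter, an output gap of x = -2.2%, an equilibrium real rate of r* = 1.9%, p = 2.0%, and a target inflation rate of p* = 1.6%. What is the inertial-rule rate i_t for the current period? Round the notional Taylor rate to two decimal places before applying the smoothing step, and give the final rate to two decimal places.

2.39%

i^T_t = 1.9 + 1.6 + 1.5 × (2.0 − 1.6) + 0.5 × (-2.2)
   = 1.9 + 1.6 + 0.6 − 1.1 = 3.00
i_t = 0.71 × 2.14 + 0.29 × 3.00 = 1.5194 + 0.87 = 2.39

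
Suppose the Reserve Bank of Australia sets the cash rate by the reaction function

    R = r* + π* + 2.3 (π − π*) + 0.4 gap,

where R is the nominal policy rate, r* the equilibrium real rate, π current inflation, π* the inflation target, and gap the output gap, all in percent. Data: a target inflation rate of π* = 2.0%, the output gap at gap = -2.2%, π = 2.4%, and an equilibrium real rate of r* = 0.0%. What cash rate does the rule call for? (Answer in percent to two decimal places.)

2.04%

R = 0.0 + 2.0 + 2.3 × (2.4 − 2.0) + 0.4 × (-2.2)
   = 0.0 + 2 + 0.92 − 0.88 = 2.04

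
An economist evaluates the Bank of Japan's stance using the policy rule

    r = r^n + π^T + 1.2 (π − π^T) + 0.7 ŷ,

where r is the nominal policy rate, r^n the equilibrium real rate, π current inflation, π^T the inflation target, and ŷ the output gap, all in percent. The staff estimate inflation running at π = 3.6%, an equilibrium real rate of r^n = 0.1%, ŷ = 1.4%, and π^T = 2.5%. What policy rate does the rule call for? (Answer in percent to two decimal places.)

4.90%

r = 0.1 + 2.5 + 1.2 × (3.6 − 2.5) + 0.7 × 1.4
   = 0.1 + 2.5 + 1.32 + 0.98 = 4.90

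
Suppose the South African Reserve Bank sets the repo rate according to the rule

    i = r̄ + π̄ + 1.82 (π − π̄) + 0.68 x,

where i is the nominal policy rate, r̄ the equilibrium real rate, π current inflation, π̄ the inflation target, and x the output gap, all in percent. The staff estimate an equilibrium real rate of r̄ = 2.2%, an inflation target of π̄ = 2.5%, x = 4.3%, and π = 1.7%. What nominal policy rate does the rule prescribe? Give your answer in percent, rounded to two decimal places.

6.17%

i = 2.2 + 2.5 + 1.82 × (1.7 − 2.5) + 0.68 × 4.3
   = 2.2 + 2.5 − 1.456 + 2.924 = 6.17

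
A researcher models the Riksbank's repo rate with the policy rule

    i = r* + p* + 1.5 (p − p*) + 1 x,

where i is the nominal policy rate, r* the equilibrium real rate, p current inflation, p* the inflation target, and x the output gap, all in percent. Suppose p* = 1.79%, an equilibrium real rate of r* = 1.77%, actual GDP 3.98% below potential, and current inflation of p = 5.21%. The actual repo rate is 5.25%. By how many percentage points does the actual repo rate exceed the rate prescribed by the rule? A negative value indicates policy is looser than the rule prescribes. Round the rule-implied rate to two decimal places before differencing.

Output 3.98% below potential → x = -3.98.
i = 1.77 + 1.79 + 1.5 × (5.21 − 1.79) + 1 × (-3.98)
   = 1.77 + 1.79 + 5.13 − 3.98 = 4.71
Deviation = 5.25 − 4.71 = 0.54 pp.

0.54 pp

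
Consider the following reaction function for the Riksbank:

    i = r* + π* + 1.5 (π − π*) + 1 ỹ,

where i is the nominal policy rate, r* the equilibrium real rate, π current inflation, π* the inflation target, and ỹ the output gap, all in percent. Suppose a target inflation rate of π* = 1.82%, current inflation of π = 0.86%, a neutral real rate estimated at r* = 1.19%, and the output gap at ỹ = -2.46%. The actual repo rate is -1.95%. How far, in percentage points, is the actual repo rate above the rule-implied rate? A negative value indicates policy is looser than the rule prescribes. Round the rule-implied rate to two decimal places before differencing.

i = 1.19 + 1.82 + 1.5 × (0.86 − 1.82) + 1 × (-2.46)
   = 1.19 + 1.82 − 1.44 − 2.46 = -0.89
Deviation = -1.95 − (-0.89) = -1.06 pp.

-1.06 pp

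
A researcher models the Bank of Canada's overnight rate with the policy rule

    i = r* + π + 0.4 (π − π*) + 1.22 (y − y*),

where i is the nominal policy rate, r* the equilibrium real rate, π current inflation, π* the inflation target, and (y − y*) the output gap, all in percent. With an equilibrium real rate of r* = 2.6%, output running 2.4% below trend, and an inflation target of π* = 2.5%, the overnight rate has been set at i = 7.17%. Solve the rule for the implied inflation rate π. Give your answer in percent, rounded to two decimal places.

6.07%

Output 2.4% below potential → (y − y*) = -2.4.
Collecting π: i = r* + (1 + 0.4) π − 0.4 π* + 1.22 (y − y*)
1.4 π = 7.17 − 2.6 + 0.4 × 2.5 − 1.22 × (-2.4) = 8.498
π = 8.498 / 1.4 = 6.07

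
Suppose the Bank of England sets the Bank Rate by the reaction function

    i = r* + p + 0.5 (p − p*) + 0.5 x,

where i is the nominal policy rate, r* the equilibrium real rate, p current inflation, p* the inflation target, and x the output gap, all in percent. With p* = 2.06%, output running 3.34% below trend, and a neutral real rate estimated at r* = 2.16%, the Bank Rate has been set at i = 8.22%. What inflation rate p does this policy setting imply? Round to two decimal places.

Output 3.34% below potential → x = -3.34.
Collecting p: i = r* + (1 + 0.5) p − 0.5 p* + 0.5 x
1.5 p = 8.22 − 2.16 + 0.5 × 2.06 − 0.5 × (-3.34) = 8.76
p = 8.76 / 1.5 = 5.84

5.84%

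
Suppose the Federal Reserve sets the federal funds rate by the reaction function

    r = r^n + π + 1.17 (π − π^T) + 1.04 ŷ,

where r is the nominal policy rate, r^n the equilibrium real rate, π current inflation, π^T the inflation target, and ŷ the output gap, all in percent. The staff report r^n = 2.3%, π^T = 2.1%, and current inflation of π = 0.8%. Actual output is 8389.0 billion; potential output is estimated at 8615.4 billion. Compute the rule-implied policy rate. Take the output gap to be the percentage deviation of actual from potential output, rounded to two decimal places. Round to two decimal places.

Output gap = 100 × (8389.0 − 8615.4) / 8615.4 = -2.63%.
r = 2.30 + 0.80 + 1.17 × (0.80 − 2.10) + 1.04 × (-2.63)
   = 2.30 + 0.8 − 1.521 − 2.7352 = -1.16

-1.16%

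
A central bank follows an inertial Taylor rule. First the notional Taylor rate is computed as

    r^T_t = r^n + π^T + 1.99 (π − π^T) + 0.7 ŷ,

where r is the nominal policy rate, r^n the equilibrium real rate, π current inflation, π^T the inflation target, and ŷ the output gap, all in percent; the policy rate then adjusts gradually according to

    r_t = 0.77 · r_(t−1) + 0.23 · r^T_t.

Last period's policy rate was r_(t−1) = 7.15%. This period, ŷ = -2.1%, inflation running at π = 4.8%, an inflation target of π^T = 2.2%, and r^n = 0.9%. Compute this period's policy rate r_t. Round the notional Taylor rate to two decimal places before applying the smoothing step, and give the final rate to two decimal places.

7.07%

r^T_t = 0.9 + 2.2 + 1.99 × (4.8 − 2.2) + 0.7 × (-2.1)
   = 0.9 + 2.2 + 5.174 − 1.47 = 6.80
r_t = 0.77 × 7.15 + 0.23 × 6.80 = 5.5055 + 1.564 = 7.07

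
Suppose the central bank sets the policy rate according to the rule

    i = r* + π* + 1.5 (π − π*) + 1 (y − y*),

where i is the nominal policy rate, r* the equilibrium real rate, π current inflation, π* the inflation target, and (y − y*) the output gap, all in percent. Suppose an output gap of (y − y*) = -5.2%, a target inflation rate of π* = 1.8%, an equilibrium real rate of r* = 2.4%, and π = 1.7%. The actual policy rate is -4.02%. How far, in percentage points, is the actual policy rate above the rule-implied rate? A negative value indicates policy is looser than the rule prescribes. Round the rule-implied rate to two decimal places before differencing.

i = 2.4 + 1.8 + 1.5 × (1.7 − 1.8) + 1 × (-5.2)
   = 2.4 + 1.8 − 0.15 − 5.2 = -1.15
Deviation = -4.02 − (-1.15) = -2.87 pp.

-2.87 pp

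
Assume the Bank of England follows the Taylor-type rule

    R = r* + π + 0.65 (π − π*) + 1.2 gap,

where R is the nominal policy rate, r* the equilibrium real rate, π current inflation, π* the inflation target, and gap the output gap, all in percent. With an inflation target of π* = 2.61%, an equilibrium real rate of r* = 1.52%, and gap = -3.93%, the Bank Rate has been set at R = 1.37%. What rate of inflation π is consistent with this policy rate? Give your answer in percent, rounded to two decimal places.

3.80%

Collecting π: R = r* + (1 + 0.65) π − 0.65 π* + 1.2 gap
1.65 π = 1.37 − 1.52 + 0.65 × 2.61 − 1.2 × (-3.93) = 6.2625
π = 6.2625 / 1.65 = 3.80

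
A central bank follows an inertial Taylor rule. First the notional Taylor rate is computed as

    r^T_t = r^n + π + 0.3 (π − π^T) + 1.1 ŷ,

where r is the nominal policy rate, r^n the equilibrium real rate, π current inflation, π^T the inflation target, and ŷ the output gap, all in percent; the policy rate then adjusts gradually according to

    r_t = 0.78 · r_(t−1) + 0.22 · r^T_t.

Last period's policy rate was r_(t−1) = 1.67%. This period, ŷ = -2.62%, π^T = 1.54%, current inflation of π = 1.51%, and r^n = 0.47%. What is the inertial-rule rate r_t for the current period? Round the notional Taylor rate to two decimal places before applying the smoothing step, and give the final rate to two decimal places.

r^T_t = 0.47 + 1.51 + 0.3 × (1.51 − 1.54) + 1.1 × (-2.62)
   = 0.47 + 1.51 − 0.009 − 2.882 = -0.91
r_t = 0.78 × 1.67 + 0.22 × (-0.91) = 1.3026 − 0.2002 = 1.10

1.10%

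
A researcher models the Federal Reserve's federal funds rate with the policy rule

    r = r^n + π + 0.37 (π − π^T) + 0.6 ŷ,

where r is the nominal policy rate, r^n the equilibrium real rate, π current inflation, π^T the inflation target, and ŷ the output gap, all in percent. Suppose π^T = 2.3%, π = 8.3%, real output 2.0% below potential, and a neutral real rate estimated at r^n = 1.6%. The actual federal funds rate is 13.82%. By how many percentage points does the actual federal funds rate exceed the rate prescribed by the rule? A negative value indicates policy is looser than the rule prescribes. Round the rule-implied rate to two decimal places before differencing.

Output 2.0% below potential → ŷ = -2.0.
r = 1.6 + 8.3 + 0.37 × (8.3 − 2.3) + 0.6 × (-2.0)
   = 1.6 + 8.3 + 2.22 − 1.2 = 10.92
Deviation = 13.82 − 10.92 = 2.90 pp.

2.90 pp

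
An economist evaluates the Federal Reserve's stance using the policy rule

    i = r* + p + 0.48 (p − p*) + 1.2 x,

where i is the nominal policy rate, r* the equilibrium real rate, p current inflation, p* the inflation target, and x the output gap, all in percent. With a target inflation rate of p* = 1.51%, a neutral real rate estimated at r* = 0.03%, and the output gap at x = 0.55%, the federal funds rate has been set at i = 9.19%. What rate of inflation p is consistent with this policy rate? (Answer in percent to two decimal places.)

Collecting p: i = r* + (1 + 0.48) p − 0.48 p* + 1.2 x
1.48 p = 9.19 − 0.03 + 0.48 × 1.51 − 1.2 × 0.55 = 9.2248
p = 9.2248 / 1.48 = 6.23

6.23%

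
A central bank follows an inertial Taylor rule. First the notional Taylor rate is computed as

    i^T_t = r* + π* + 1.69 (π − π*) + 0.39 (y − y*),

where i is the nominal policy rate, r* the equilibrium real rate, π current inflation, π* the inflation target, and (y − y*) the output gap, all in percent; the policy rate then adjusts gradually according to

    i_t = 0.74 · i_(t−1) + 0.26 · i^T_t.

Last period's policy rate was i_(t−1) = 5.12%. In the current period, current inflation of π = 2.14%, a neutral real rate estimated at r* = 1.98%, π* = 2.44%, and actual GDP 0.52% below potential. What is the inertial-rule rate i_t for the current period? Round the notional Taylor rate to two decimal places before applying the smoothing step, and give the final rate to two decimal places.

Output 0.52% below potential → (y − y*) = -0.52.
i^T_t = 1.98 + 2.44 + 1.69 × (2.14 − 2.44) + 0.39 × (-0.52)
   = 1.98 + 2.44 − 0.507 − 0.2028 = 3.71
i_t = 0.74 × 5.12 + 0.26 × 3.71 = 3.7888 + 0.9646 = 4.75

4.75%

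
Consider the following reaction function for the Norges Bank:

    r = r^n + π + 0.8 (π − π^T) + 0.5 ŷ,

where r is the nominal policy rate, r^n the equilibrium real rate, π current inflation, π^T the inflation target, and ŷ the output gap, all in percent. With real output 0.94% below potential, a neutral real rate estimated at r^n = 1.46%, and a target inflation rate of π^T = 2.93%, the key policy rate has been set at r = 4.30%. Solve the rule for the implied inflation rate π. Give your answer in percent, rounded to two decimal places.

3.14%

Output 0.94% below potential → ŷ = -0.94.
Collecting π: r = r^n + (1 + 0.8) π − 0.8 π^T + 0.5 ŷ
1.8 π = 4.30 − 1.46 + 0.8 × 2.93 − 0.5 × (-0.94) = 5.654
π = 5.654 / 1.8 = 3.14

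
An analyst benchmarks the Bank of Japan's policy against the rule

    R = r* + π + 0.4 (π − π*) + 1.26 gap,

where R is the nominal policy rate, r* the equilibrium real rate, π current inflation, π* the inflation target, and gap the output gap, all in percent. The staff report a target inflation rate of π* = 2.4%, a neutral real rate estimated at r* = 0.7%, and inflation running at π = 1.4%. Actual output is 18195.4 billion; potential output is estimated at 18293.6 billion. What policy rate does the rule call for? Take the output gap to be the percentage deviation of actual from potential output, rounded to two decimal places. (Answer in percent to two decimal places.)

1.02%

Output gap = 100 × (18195.4 − 18293.6) / 18293.6 = -0.54%.
R = 0.70 + 1.40 + 0.4 × (1.40 − 2.40) + 1.26 × (-0.54)
   = 0.70 + 1.4 − 0.4 − 0.6804 = 1.02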